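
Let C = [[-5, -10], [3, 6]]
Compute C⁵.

C² = C (a projection; rank 1, trace 1), so C⁵ = C.

[[-5, -10], [3, 6]]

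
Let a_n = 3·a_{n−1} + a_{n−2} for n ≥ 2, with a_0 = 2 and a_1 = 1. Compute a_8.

6305

With companion matrix Q = [[3, 1], [1, 0]], [a_n, a_{n−1}]ᵀ = Q·[a_{n−1}, a_{n−2}]ᵀ, so [a_8, a_7]ᵀ = Q^7·[a_1, a_0]ᵀ.
Q^7 = [[3927, 1189], [1189, 360]], giving [a_8, a_7]ᵀ = [[6305], [1909]].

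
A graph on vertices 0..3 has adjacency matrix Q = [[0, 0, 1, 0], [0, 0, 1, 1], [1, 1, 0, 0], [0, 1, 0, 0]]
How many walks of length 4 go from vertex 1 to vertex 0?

The number of length-4 walks from vertex 1 to vertex 0 is entry (1,0) of Q⁴, where Q is the adjacency matrix.
Q² = [[1, 1, 0, 0], [1, 2, 0, 0], [0, 0, 2, 1], [0, 0, 1, 1]]
Q³ = [[0, 0, 2, 1], [0, 0, 3, 2], [2, 3, 0, 0], [1, 2, 0, 0]]
Q⁴ = [[2, 3, 0, 0], [3, 5, 0, 0], [0, 0, 5, 3], [0, 0, 3, 2]]

3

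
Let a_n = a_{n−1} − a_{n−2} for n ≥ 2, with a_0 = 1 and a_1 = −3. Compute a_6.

1

With companion matrix M = [[1, −1], [1, 0]], [a_n, a_{n−1}]ᵀ = M·[a_{n−1}, a_{n−2}]ᵀ, so [a_6, a_5]ᵀ = M^5·[a_1, a_0]ᵀ.
M^5 = [[0, 1], [−1, 1]], giving [a_6, a_5]ᵀ = [[1], [4]].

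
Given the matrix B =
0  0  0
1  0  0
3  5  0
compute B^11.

B is strictly triangular, hence nilpotent: B^3 = 0, so B^11 = 0.

[[0, 0, 0], [0, 0, 0], [0, 0, 0]]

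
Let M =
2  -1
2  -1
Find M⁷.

M² = M (a projection; rank 1, trace 1), so M⁷ = M.

[[2, -1], [2, -1]]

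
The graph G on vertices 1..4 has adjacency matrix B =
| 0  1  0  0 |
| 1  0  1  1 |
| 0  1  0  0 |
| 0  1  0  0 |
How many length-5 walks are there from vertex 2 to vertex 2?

0

The number of length-5 walks from vertex 2 to vertex 2 is entry (2,2) of B⁵, where B is the adjacency matrix.
B² = [[1, 0, 1, 1], [0, 3, 0, 0], [1, 0, 1, 1], [1, 0, 1, 1]]
B³ = [[0, 3, 0, 0], [3, 0, 3, 3], [0, 3, 0, 0], [0, 3, 0, 0]]
B⁴ = [[3, 0, 3, 3], [0, 9, 0, 0], [3, 0, 3, 3], [3, 0, 3, 3]]
B⁵ = [[0, 9, 0, 0], [9, 0, 9, 9], [0, 9, 0, 0], [0, 9, 0, 0]]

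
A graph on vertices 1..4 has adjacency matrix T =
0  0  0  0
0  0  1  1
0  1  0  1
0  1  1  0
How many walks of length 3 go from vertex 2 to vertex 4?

The number of length-3 walks from vertex 2 to vertex 4 is entry (2,4) of T³, where T is the adjacency matrix.
T² = [[0, 0, 0, 0], [0, 2, 1, 1], [0, 1, 2, 1], [0, 1, 1, 2]]
T³ = [[0, 0, 0, 0], [0, 2, 3, 3], [0, 3, 2, 3], [0, 3, 3, 2]]

3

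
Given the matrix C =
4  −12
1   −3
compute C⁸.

[[4, −12], [1, −3]]

C² = C (a projection; rank 1, trace 1), so C⁸ = C.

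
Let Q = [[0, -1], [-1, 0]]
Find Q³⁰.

[[1, 0], [0, 1]]

Q² = I (check: tr Q = 0 and det Q = -1), so Q³⁰ = I since 30 is even.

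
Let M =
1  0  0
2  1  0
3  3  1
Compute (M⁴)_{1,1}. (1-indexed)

1

M = I + N where N = [[0, 0, 0], [2, 0, 0], [3, 3, 0]] is strictly lower-triangular, so N³ = 0.
(I + N)⁴ = I + 4·N + 6·N² = [[1, 0, 0], [8, 1, 0], [48, 12, 1]].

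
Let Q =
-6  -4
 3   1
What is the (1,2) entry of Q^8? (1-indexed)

25220

tr Q = -5 and det Q = 6, so the characteristic polynomial is λ² − (-5)λ + (6) with roots -3 and -2.
Eigenvectors give P = [[-4, 1], [3, -1]] with P⁻¹ = [[-1, -1], [-3, -4]], and Q = P·diag(-3, -2)·P⁻¹.
Then Q^8 = P·diag(6561, 256)·P⁻¹ = [[-26244, 256], [19683, -256]] · [[-1, -1], [-3, -4]] = [[25476, 25220], [-18915, -18659]].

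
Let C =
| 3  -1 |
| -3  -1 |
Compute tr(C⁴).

184

C² = [[12, -2], [-6, 4]]
C³ = [[42, -10], [-30, 2]]
C⁴ = [[156, -32], [-96, 28]]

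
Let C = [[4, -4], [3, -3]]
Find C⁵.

C² = C (a projection; rank 1, trace 1), so C⁵ = C.

[[4, -4], [3, -3]]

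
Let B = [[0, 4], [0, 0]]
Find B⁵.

[[0, 0], [0, 0]]

B is strictly triangular, hence nilpotent: B² = 0, so B⁵ = 0.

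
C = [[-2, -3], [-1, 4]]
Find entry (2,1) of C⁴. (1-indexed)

C² = [[7, -6], [-2, 19]]
C³ = [[-8, -45], [-15, 82]]
C⁴ = [[61, -156], [-52, 373]]

-52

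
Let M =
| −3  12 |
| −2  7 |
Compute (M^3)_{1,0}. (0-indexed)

tr M = 4 and det M = 3, so the characteristic polynomial is λ² − (4)λ + (3) with roots 1 and 3.
Eigenvectors give P = [[3, 2], [1, 1]] with P⁻¹ = [[1, −2], [−1, 3]], and M = P·diag(1, 3)·P⁻¹.
Then M^3 = P·diag(1, 27)·P⁻¹ = [[3, 54], [1, 27]] · [[1, −2], [−1, 3]] = [[−51, 156], [−26, 79]].

−26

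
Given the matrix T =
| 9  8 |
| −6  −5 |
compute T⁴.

tr T = 4 and det T = 3, so the characteristic polynomial is λ² − (4)λ + (3) with roots 1 and 3.
Eigenvectors give P = [[−1, 4], [1, −3]] with P⁻¹ = [[3, 4], [1, 1]], and T = P·diag(1, 3)·P⁻¹.
Then T⁴ = P·diag(1, 81)·P⁻¹ = [[−1, 324], [1, −243]] · [[3, 4], [1, 1]] = [[321, 320], [−240, −239]].

[[321, 320], [−240, −239]]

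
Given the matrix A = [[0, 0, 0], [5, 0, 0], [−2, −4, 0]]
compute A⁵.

A is strictly triangular, hence nilpotent: A³ = 0, so A⁵ = 0.

[[0, 0, 0], [0, 0, 0], [0, 0, 0]]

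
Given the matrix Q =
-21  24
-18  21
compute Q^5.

tr Q = 0 and det Q = -9, so the characteristic polynomial is λ² − (0)λ + (-9) with roots 3 and -3.
Eigenvectors give P = [[-1, 4], [-1, 3]] with P⁻¹ = [[3, -4], [1, -1]], and Q = P·diag(3, -3)·P⁻¹.
Then Q^5 = P·diag(243, -243)·P⁻¹ = [[-243, -972], [-243, -729]] · [[3, -4], [1, -1]] = [[-1701, 1944], [-1458, 1701]].

[[-1701, 1944], [-1458, 1701]]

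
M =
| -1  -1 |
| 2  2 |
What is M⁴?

M² = M (a projection; rank 1, trace 1), so M⁴ = M.

[[-1, -1], [2, 2]]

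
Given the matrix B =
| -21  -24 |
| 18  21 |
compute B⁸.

tr B = 0 and det B = -9, so the characteristic polynomial is λ² − (0)λ + (-9) with roots 3 and -3.
Eigenvectors give P = [[-1, -4], [1, 3]] with P⁻¹ = [[3, 4], [-1, -1]], and B = P·diag(3, -3)·P⁻¹.
Then B⁸ = P·diag(6561, 6561)·P⁻¹ = [[-6561, -26244], [6561, 19683]] · [[3, 4], [-1, -1]] = [[6561, 0], [0, 6561]].

[[6561, 0], [0, 6561]]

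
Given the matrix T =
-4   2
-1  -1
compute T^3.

[[-46, 38], [-19, 11]]

T^2 = [[14, -10], [5, -1]]
T^3 = [[-46, 38], [-19, 11]]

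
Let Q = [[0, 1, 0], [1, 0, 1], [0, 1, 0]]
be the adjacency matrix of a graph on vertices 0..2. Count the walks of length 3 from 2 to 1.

2

The number of length-3 walks from vertex 2 to vertex 1 is entry (2,1) of Q³, where Q is the adjacency matrix.
Q² = [[1, 0, 1], [0, 2, 0], [1, 0, 1]]
Q³ = [[0, 2, 0], [2, 0, 2], [0, 2, 0]]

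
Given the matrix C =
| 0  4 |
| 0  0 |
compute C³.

C is strictly triangular, hence nilpotent: C² = 0, so C³ = 0.

[[0, 0], [0, 0]]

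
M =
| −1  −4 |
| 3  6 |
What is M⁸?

[[−18659, −25220], [18915, 25476]]

tr M = 5 and det M = 6, so the characteristic polynomial is λ² − (5)λ + (6) with roots 3 and 2.
Eigenvectors give P = [[−1, 4], [1, −3]] with P⁻¹ = [[3, 4], [1, 1]], and M = P·diag(3, 2)·P⁻¹.
Then M⁸ = P·diag(6561, 256)·P⁻¹ = [[−6561, 1024], [6561, −768]] · [[3, 4], [1, 1]] = [[−18659, −25220], [18915, 25476]].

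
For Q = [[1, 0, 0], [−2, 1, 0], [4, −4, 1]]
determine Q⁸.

Q = I + N where N = [[0, 0, 0], [−2, 0, 0], [4, −4, 0]] is strictly lower-triangular, so N³ = 0.
(I + N)⁸ = I + 8·N + 28·N² = [[1, 0, 0], [−16, 1, 0], [256, −32, 1]].

[[1, 0, 0], [−16, 1, 0], [256, −32, 1]]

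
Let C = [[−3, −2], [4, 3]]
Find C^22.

[[1, 0], [0, 1]]

C² = I (check: tr C = 0 and det C = −1), so C^22 = I since 22 is even.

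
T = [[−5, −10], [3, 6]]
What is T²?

[[−5, −10], [3, 6]]

T² = T (a projection; rank 1, trace 1), so T² = T.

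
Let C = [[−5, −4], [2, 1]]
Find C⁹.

tr C = −4 and det C = 3, so the characteristic polynomial is λ² − (−4)λ + (3) with roots −3 and −1.
Eigenvectors give P = [[−2, 1], [1, −1]] with P⁻¹ = [[−1, −1], [−1, −2]], and C = P·diag(−3, −1)·P⁻¹.
Then C⁹ = P·diag(−19683, −1)·P⁻¹ = [[39366, −1], [−19683, 1]] · [[−1, −1], [−1, −2]] = [[−39365, −39364], [19682, 19681]].

[[−39365, −39364], [19682, 19681]]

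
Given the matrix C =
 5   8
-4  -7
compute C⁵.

[[245, 488], [-244, -487]]

tr C = -2 and det C = -3, so the characteristic polynomial is λ² − (-2)λ + (-3) with roots -3 and 1.
Eigenvectors give P = [[1, -2], [-1, 1]] with P⁻¹ = [[-1, -2], [-1, -1]], and C = P·diag(-3, 1)·P⁻¹.
Then C⁵ = P·diag(-243, 1)·P⁻¹ = [[-243, -2], [243, 1]] · [[-1, -2], [-1, -1]] = [[245, 488], [-244, -487]].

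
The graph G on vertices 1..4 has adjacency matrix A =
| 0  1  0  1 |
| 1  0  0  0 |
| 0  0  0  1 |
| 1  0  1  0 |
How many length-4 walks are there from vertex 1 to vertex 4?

0

The number of length-4 walks from vertex 1 to vertex 4 is entry (1,4) of A⁴, where A is the adjacency matrix.
A² = [[2, 0, 1, 0], [0, 1, 0, 1], [1, 0, 1, 0], [0, 1, 0, 2]]
A³ = [[0, 2, 0, 3], [2, 0, 1, 0], [0, 1, 0, 2], [3, 0, 2, 0]]
A⁴ = [[5, 0, 3, 0], [0, 2, 0, 3], [3, 0, 2, 0], [0, 3, 0, 5]]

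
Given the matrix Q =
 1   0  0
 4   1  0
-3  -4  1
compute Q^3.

Q = I + N where N = [[0, 0, 0], [4, 0, 0], [-3, -4, 0]] is strictly lower-triangular, so N^3 = 0.
(I + N)^3 = I + 3·N + 3·N^2 = [[1, 0, 0], [12, 1, 0], [-57, -12, 1]].

[[1, 0, 0], [12, 1, 0], [-57, -12, 1]]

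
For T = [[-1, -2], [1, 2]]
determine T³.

[[-1, -2], [1, 2]]

T² = T (a projection; rank 1, trace 1), so T³ = T.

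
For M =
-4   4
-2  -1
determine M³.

M² = [[8, -20], [10, -7]]
M³ = [[8, 52], [-26, 47]]

[[8, 52], [-26, 47]]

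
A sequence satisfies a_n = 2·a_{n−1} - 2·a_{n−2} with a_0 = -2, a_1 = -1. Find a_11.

96

With companion matrix A = [[2, -2], [1, 0]], [a_n, a_{n−1}]ᵀ = A·[a_{n−1}, a_{n−2}]ᵀ, so [a_11, a_10]ᵀ = A¹⁰·[a_1, a_0]ᵀ.
A¹⁰ = [[32, -64], [32, -32]], giving [a_11, a_10]ᵀ = [[96], [32]].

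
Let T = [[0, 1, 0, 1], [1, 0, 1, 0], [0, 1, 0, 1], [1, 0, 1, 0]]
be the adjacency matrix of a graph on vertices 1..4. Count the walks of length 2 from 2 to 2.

The number of length-2 walks from vertex 2 to vertex 2 is entry (2,2) of T², where T is the adjacency matrix.
T² = [[2, 0, 2, 0], [0, 2, 0, 2], [2, 0, 2, 0], [0, 2, 0, 2]]

2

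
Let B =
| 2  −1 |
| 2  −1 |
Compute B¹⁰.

[[2, −1], [2, −1]]

B² = B (a projection; rank 1, trace 1), so B¹⁰ = B.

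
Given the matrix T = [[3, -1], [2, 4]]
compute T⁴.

[[-49, -147], [294, 98]]

T² = [[7, -7], [14, 14]]
T³ = [[7, -35], [70, 42]]
T⁴ = [[-49, -147], [294, 98]]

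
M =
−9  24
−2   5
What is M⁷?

[[−8745, 26232], [−2186, 6557]]

tr M = −4 and det M = 3, so the characteristic polynomial is λ² − (−4)λ + (3) with roots −3 and −1.
Eigenvectors give P = [[4, 3], [1, 1]] with P⁻¹ = [[1, −3], [−1, 4]], and M = P·diag(−3, −1)·P⁻¹.
Then M⁷ = P·diag(−2187, −1)·P⁻¹ = [[−8748, −3], [−2187, −1]] · [[1, −3], [−1, 4]] = [[−8745, 26232], [−2186, 6557]].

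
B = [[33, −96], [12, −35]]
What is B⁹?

[[157473, −472416], [59052, −177155]]

tr B = −2 and det B = −3, so the characteristic polynomial is λ² − (−2)λ + (−3) with roots −3 and 1.
Eigenvectors give P = [[−8, 3], [−3, 1]] with P⁻¹ = [[1, −3], [3, −8]], and B = P·diag(−3, 1)·P⁻¹.
Then B⁹ = P·diag(−19683, 1)·P⁻¹ = [[157464, 3], [59049, 1]] · [[1, −3], [3, −8]] = [[157473, −472416], [59052, −177155]].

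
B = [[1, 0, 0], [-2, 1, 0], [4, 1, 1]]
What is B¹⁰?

[[1, 0, 0], [-20, 1, 0], [-50, 10, 1]]

B = I + N where N = [[0, 0, 0], [-2, 0, 0], [4, 1, 0]] is strictly lower-triangular, so N³ = 0.
(I + N)¹⁰ = I + 10·N + 45·N² = [[1, 0, 0], [-20, 1, 0], [-50, 10, 1]].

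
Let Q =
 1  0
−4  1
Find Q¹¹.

Q = I + N where N = [[0, 0], [−4, 0]] is strictly lower-triangular, so N² = 0.
(I + N)¹¹ = I + 11·N = [[1, 0], [−44, 1]].

[[1, 0], [−44, 1]]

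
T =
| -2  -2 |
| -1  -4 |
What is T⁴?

[[108, 288], [144, 396]]

T² = [[6, 12], [6, 18]]
T³ = [[-24, -60], [-30, -84]]
T⁴ = [[108, 288], [144, 396]]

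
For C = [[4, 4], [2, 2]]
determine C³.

[[144, 144], [72, 72]]

C² = [[24, 24], [12, 12]]
C³ = [[144, 144], [72, 72]]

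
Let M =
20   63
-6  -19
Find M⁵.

tr M = 1 and det M = -2, so the characteristic polynomial is λ² − (1)λ + (-2) with roots -1 and 2.
Eigenvectors give P = [[-3, 7], [1, -2]] with P⁻¹ = [[2, 7], [1, 3]], and M = P·diag(-1, 2)·P⁻¹.
Then M⁵ = P·diag(-1, 32)·P⁻¹ = [[3, 224], [-1, -64]] · [[2, 7], [1, 3]] = [[230, 693], [-66, -199]].

[[230, 693], [-66, -199]]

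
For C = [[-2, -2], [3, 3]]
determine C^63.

[[-2, -2], [3, 3]]

C² = C (a projection; rank 1, trace 1), so C^63 = C.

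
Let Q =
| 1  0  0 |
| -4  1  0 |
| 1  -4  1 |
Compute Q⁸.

Q = I + N where N = [[0, 0, 0], [-4, 0, 0], [1, -4, 0]] is strictly lower-triangular, so N³ = 0.
(I + N)⁸ = I + 8·N + 28·N² = [[1, 0, 0], [-32, 1, 0], [456, -32, 1]].

[[1, 0, 0], [-32, 1, 0], [456, -32, 1]]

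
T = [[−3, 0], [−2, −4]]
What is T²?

[[9, 0], [14, 16]]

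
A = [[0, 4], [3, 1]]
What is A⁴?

[[156, 100], [75, 181]]

A² = [[12, 4], [3, 13]]
A³ = [[12, 52], [39, 25]]
A⁴ = [[156, 100], [75, 181]]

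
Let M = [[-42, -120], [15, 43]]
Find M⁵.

tr M = 1 and det M = -6, so the characteristic polynomial is λ² − (1)λ + (-6) with roots 3 and -2.
Eigenvectors give P = [[-8, -3], [3, 1]] with P⁻¹ = [[1, 3], [-3, -8]], and M = P·diag(3, -2)·P⁻¹.
Then M⁵ = P·diag(243, -32)·P⁻¹ = [[-1944, 96], [729, -32]] · [[1, 3], [-3, -8]] = [[-2232, -6600], [825, 2443]].

[[-2232, -6600], [825, 2443]]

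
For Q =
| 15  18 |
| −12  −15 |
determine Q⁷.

[[10935, 13122], [−8748, −10935]]

tr Q = 0 and det Q = −9, so the characteristic polynomial is λ² − (0)λ + (−9) with roots 3 and −3.
Eigenvectors give P = [[3, −1], [−2, 1]] with P⁻¹ = [[1, 1], [2, 3]], and Q = P·diag(3, −3)·P⁻¹.
Then Q⁷ = P·diag(2187, −2187)·P⁻¹ = [[6561, 2187], [−4374, −2187]] · [[1, 1], [2, 3]] = [[10935, 13122], [−8748, −10935]].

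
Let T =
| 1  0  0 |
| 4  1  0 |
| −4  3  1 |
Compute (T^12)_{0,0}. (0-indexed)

T = I + N where N = [[0, 0, 0], [4, 0, 0], [−4, 3, 0]] is strictly lower-triangular, so N^3 = 0.
(I + N)^12 = I + 12·N + 66·N^2 = [[1, 0, 0], [48, 1, 0], [744, 36, 1]].

1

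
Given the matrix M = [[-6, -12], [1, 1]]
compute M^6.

[[2724, 7980], [-665, -1931]]

tr M = -5 and det M = 6, so the characteristic polynomial is λ² − (-5)λ + (6) with roots -3 and -2.
Eigenvectors give P = [[4, -3], [-1, 1]] with P⁻¹ = [[1, 3], [1, 4]], and M = P·diag(-3, -2)·P⁻¹.
Then M^6 = P·diag(729, 64)·P⁻¹ = [[2916, -192], [-729, 64]] · [[1, 3], [1, 4]] = [[2724, 7980], [-665, -1931]].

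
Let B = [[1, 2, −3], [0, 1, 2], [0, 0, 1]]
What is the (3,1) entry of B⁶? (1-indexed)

B = I + N where N = [[0, 2, −3], [0, 0, 2], [0, 0, 0]] is strictly upper-triangular, so N³ = 0.
(I + N)⁶ = I + 6·N + 15·N² = [[1, 12, 42], [0, 1, 12], [0, 0, 1]].

0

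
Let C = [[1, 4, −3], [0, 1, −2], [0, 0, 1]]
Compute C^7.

C = I + N where N = [[0, 4, −3], [0, 0, −2], [0, 0, 0]] is strictly upper-triangular, so N^3 = 0.
(I + N)^7 = I + 7·N + 21·N^2 = [[1, 28, −189], [0, 1, −14], [0, 0, 1]].

[[1, 28, −189], [0, 1, −14], [0, 0, 1]]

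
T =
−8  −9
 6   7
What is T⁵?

tr T = −1 and det T = −2, so the characteristic polynomial is λ² − (−1)λ + (−2) with roots −2 and 1.
Eigenvectors give P = [[3, 1], [−2, −1]] with P⁻¹ = [[1, 1], [−2, −3]], and T = P·diag(−2, 1)·P⁻¹.
Then T⁵ = P·diag(−32, 1)·P⁻¹ = [[−96, 1], [64, −1]] · [[1, 1], [−2, −3]] = [[−98, −99], [66, 67]].

[[−98, −99], [66, 67]]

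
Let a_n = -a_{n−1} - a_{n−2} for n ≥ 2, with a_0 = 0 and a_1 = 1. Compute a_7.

1

With companion matrix C = [[-1, -1], [1, 0]], [a_n, a_{n−1}]ᵀ = C·[a_{n−1}, a_{n−2}]ᵀ, so [a_7, a_6]ᵀ = C^6·[a_1, a_0]ᵀ.
C^6 = [[1, 0], [0, 1]], giving [a_7, a_6]ᵀ = [[1], [0]].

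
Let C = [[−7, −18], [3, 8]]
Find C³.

tr C = 1 and det C = −2, so the characteristic polynomial is λ² − (1)λ + (−2) with roots −1 and 2.
Eigenvectors give P = [[−3, 2], [1, −1]] with P⁻¹ = [[−1, −2], [−1, −3]], and C = P·diag(−1, 2)·P⁻¹.
Then C³ = P·diag(−1, 8)·P⁻¹ = [[3, 16], [−1, −8]] · [[−1, −2], [−1, −3]] = [[−19, −54], [9, 26]].

[[−19, −54], [9, 26]]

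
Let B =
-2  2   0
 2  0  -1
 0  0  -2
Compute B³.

B² = [[8, -4, -2], [-4, 4, 2], [0, 0, 4]]
B³ = [[-24, 16, 8], [16, -8, -8], [0, 0, -8]]

[[-24, 16, 8], [16, -8, -8], [0, 0, -8]]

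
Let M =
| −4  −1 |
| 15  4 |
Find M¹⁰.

[[1, 0], [0, 1]]

M² = I (check: tr M = 0 and det M = −1), so M¹⁰ = I since 10 is even.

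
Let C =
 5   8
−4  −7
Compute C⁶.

tr C = −2 and det C = −3, so the characteristic polynomial is λ² − (−2)λ + (−3) with roots −3 and 1.
Eigenvectors give P = [[−1, −2], [1, 1]] with P⁻¹ = [[1, 2], [−1, −1]], and C = P·diag(−3, 1)·P⁻¹.
Then C⁶ = P·diag(729, 1)·P⁻¹ = [[−729, −2], [729, 1]] · [[1, 2], [−1, −1]] = [[−727, −1456], [728, 1457]].

[[−727, −1456], [728, 1457]]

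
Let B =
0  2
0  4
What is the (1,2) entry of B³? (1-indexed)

B² = [[0, 8], [0, 16]]
B³ = [[0, 32], [0, 64]]

32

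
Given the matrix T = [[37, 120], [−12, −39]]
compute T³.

tr T = −2 and det T = −3, so the characteristic polynomial is λ² − (−2)λ + (−3) with roots 1 and −3.
Eigenvectors give P = [[−10, −3], [3, 1]] with P⁻¹ = [[−1, −3], [3, 10]], and T = P·diag(1, −3)·P⁻¹.
Then T³ = P·diag(1, −27)·P⁻¹ = [[−10, 81], [3, −27]] · [[−1, −3], [3, 10]] = [[253, 840], [−84, −279]].

[[253, 840], [−84, −279]]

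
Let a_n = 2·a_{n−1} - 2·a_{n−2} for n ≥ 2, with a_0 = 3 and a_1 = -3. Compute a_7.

72

With companion matrix M = [[2, -2], [1, 0]], [a_n, a_{n−1}]ᵀ = M·[a_{n−1}, a_{n−2}]ᵀ, so [a_7, a_6]ᵀ = M⁶·[a_1, a_0]ᵀ.
M⁶ = [[-8, 16], [-8, 8]], giving [a_7, a_6]ᵀ = [[72], [48]].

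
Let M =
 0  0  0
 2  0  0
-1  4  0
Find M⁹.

M is strictly triangular, hence nilpotent: M³ = 0, so M⁹ = 0.

[[0, 0, 0], [0, 0, 0], [0, 0, 0]]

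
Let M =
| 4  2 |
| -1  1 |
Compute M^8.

[[12866, 12610], [-6305, -6049]]

tr M = 5 and det M = 6, so the characteristic polynomial is λ² − (5)λ + (6) with roots 2 and 3.
Eigenvectors give P = [[-1, -2], [1, 1]] with P⁻¹ = [[1, 2], [-1, -1]], and M = P·diag(2, 3)·P⁻¹.
Then M^8 = P·diag(256, 6561)·P⁻¹ = [[-256, -13122], [256, 6561]] · [[1, 2], [-1, -1]] = [[12866, 12610], [-6305, -6049]].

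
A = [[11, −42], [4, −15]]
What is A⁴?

tr A = −4 and det A = 3, so the characteristic polynomial is λ² − (−4)λ + (3) with roots −1 and −3.
Eigenvectors give P = [[7, −3], [2, −1]] with P⁻¹ = [[1, −3], [2, −7]], and A = P·diag(−1, −3)·P⁻¹.
Then A⁴ = P·diag(1, 81)·P⁻¹ = [[7, −243], [2, −81]] · [[1, −3], [2, −7]] = [[−479, 1680], [−160, 561]].

[[−479, 1680], [−160, 561]]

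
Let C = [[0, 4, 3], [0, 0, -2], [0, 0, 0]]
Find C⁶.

C is strictly triangular, hence nilpotent: C³ = 0, so C⁶ = 0.

[[0, 0, 0], [0, 0, 0], [0, 0, 0]]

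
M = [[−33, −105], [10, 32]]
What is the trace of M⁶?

tr M = −1 and det M = −6, so the characteristic polynomial is λ² − (−1)λ + (−6) with roots −3 and 2.
Eigenvectors give P = [[7, −3], [−2, 1]] with P⁻¹ = [[1, 3], [2, 7]], and M = P·diag(−3, 2)·P⁻¹.
Then M⁶ = P·diag(729, 64)·P⁻¹ = [[5103, −192], [−1458, 64]] · [[1, 3], [2, 7]] = [[4719, 13965], [−1330, −3926]].

793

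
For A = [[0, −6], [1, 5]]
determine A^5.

[[−390, −1266], [211, 665]]

tr A = 5 and det A = 6, so the characteristic polynomial is λ² − (5)λ + (6) with roots 3 and 2.
Eigenvectors give P = [[−2, −3], [1, 1]] with P⁻¹ = [[1, 3], [−1, −2]], and A = P·diag(3, 2)·P⁻¹.
Then A^5 = P·diag(243, 32)·P⁻¹ = [[−486, −96], [243, 32]] · [[1, 3], [−1, −2]] = [[−390, −1266], [211, 665]].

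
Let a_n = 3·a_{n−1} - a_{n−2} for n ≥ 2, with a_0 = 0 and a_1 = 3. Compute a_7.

1131

With companion matrix A = [[3, -1], [1, 0]], [a_n, a_{n−1}]ᵀ = A·[a_{n−1}, a_{n−2}]ᵀ, so [a_7, a_6]ᵀ = A⁶·[a_1, a_0]ᵀ.
A⁶ = [[377, -144], [144, -55]], giving [a_7, a_6]ᵀ = [[1131], [432]].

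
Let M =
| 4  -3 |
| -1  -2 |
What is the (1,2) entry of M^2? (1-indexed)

-6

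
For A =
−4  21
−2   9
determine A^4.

tr A = 5 and det A = 6, so the characteristic polynomial is λ² − (5)λ + (6) with roots 2 and 3.
Eigenvectors give P = [[7, 3], [2, 1]] with P⁻¹ = [[1, −3], [−2, 7]], and A = P·diag(2, 3)·P⁻¹.
Then A^4 = P·diag(16, 81)·P⁻¹ = [[112, 243], [32, 81]] · [[1, −3], [−2, 7]] = [[−374, 1365], [−130, 471]].

[[−374, 1365], [−130, 471]]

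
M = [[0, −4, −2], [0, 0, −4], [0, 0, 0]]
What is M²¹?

M is strictly triangular, hence nilpotent: M³ = 0, so M²¹ = 0.

[[0, 0, 0], [0, 0, 0], [0, 0, 0]]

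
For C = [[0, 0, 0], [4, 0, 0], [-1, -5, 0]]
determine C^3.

[[0, 0, 0], [0, 0, 0], [0, 0, 0]]

C is strictly triangular, hence nilpotent: C^3 = 0, so C^3 = 0.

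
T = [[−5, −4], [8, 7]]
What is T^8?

tr T = 2 and det T = −3, so the characteristic polynomial is λ² − (2)λ + (−3) with roots −1 and 3.
Eigenvectors give P = [[−1, −1], [1, 2]] with P⁻¹ = [[−2, −1], [1, 1]], and T = P·diag(−1, 3)·P⁻¹.
Then T^8 = P·diag(1, 6561)·P⁻¹ = [[−1, −6561], [1, 13122]] · [[−2, −1], [1, 1]] = [[−6559, −6560], [13120, 13121]].

[[−6559, −6560], [13120, 13121]]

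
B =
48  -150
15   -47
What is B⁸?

[[63306, -189150], [18915, -56489]]

tr B = 1 and det B = -6, so the characteristic polynomial is λ² − (1)λ + (-6) with roots 3 and -2.
Eigenvectors give P = [[10, 3], [3, 1]] with P⁻¹ = [[1, -3], [-3, 10]], and B = P·diag(3, -2)·P⁻¹.
Then B⁸ = P·diag(6561, 256)·P⁻¹ = [[65610, 768], [19683, 256]] · [[1, -3], [-3, 10]] = [[63306, -189150], [18915, -56489]].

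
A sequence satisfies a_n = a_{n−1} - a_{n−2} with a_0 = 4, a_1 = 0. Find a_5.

4

With companion matrix T = [[1, -1], [1, 0]], [a_n, a_{n−1}]ᵀ = T·[a_{n−1}, a_{n−2}]ᵀ, so [a_5, a_4]ᵀ = T^4·[a_1, a_0]ᵀ.
T^4 = [[-1, 1], [-1, 0]], giving [a_5, a_4]ᵀ = [[4], [0]].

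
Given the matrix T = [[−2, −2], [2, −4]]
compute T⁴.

[[−144, 144], [−144, 0]]

T² = [[0, 12], [−12, 12]]
T³ = [[24, −48], [48, −24]]
T⁴ = [[−144, 144], [−144, 0]]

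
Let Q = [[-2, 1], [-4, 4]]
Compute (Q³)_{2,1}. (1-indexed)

Q² = [[0, 2], [-8, 12]]
Q³ = [[-8, 8], [-32, 40]]

-32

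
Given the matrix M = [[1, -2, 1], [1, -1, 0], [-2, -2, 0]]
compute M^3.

[[-7, 6, -3], [-3, -1, 0], [6, 6, -4]]

M^2 = [[-3, -2, 1], [0, -1, 1], [-4, 6, -2]]
M^3 = [[-7, 6, -3], [-3, -1, 0], [6, 6, -4]]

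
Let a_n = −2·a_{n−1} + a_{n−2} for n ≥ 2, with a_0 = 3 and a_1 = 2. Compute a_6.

−53

With companion matrix Q = [[−2, 1], [1, 0]], [a_n, a_{n−1}]ᵀ = Q·[a_{n−1}, a_{n−2}]ᵀ, so [a_6, a_5]ᵀ = Q⁵·[a_1, a_0]ᵀ.
Q⁵ = [[−70, 29], [29, −12]], giving [a_6, a_5]ᵀ = [[−53], [22]].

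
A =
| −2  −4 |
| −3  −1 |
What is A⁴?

[[364, 348], [261, 277]]

A² = [[16, 12], [9, 13]]
A³ = [[−68, −76], [−57, −49]]
A⁴ = [[364, 348], [261, 277]]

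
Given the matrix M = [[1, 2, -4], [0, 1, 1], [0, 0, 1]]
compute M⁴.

M = I + N where N = [[0, 2, -4], [0, 0, 1], [0, 0, 0]] is strictly upper-triangular, so N³ = 0.
(I + N)⁴ = I + 4·N + 6·N² = [[1, 8, -4], [0, 1, 4], [0, 0, 1]].

[[1, 8, -4], [0, 1, 4], [0, 0, 1]]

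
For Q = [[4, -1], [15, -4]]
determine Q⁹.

[[4, -1], [15, -4]]

Q² = I (check: tr Q = 0 and det Q = -1), so Q⁹ = Q since 9 is odd.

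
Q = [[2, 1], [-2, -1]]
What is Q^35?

Q² = Q (a projection; rank 1, trace 1), so Q^35 = Q.

[[2, 1], [-2, -1]]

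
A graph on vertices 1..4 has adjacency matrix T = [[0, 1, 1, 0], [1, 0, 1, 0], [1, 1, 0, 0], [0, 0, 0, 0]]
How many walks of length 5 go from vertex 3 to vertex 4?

0

The number of length-5 walks from vertex 3 to vertex 4 is entry (3,4) of T^5, where T is the adjacency matrix.
T^2 = [[2, 1, 1, 0], [1, 2, 1, 0], [1, 1, 2, 0], [0, 0, 0, 0]]
T^3 = [[2, 3, 3, 0], [3, 2, 3, 0], [3, 3, 2, 0], [0, 0, 0, 0]]
T^4 = [[6, 5, 5, 0], [5, 6, 5, 0], [5, 5, 6, 0], [0, 0, 0, 0]]
T^5 = [[10, 11, 11, 0], [11, 10, 11, 0], [11, 11, 10, 0], [0, 0, 0, 0]]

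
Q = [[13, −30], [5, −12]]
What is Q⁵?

tr Q = 1 and det Q = −6, so the characteristic polynomial is λ² − (1)λ + (−6) with roots −2 and 3.
Eigenvectors give P = [[−2, 3], [−1, 1]] with P⁻¹ = [[1, −3], [1, −2]], and Q = P·diag(−2, 3)·P⁻¹.
Then Q⁵ = P·diag(−32, 243)·P⁻¹ = [[64, 729], [32, 243]] · [[1, −3], [1, −2]] = [[793, −1650], [275, −582]].

[[793, −1650], [275, −582]]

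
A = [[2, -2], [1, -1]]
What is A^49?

[[2, -2], [1, -1]]

A² = A (a projection; rank 1, trace 1), so A^49 = A.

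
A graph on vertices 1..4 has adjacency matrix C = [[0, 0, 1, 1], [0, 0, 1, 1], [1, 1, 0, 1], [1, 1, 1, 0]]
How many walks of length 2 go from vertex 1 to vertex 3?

The number of length-2 walks from vertex 1 to vertex 3 is entry (1,3) of C², where C is the adjacency matrix.
C² = [[2, 2, 1, 1], [2, 2, 1, 1], [1, 1, 3, 2], [1, 1, 2, 3]]

1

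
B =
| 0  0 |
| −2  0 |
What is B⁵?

[[0, 0], [0, 0]]

B is strictly triangular, hence nilpotent: B² = 0, so B⁵ = 0.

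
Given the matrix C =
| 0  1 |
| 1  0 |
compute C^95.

[[0, 1], [1, 0]]

C² = I (check: tr C = 0 and det C = −1), so C^95 = C since 95 is odd.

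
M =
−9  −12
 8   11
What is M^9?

tr M = 2 and det M = −3, so the characteristic polynomial is λ² − (2)λ + (−3) with roots −1 and 3.
Eigenvectors give P = [[3, −1], [−2, 1]] with P⁻¹ = [[1, 1], [2, 3]], and M = P·diag(−1, 3)·P⁻¹.
Then M^9 = P·diag(−1, 19683)·P⁻¹ = [[−3, −19683], [2, 19683]] · [[1, 1], [2, 3]] = [[−39369, −59052], [39368, 59051]].

[[−39369, −59052], [39368, 59051]]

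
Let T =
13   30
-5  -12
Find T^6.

[[2059, 3990], [-665, -1266]]

tr T = 1 and det T = -6, so the characteristic polynomial is λ² − (1)λ + (-6) with roots -2 and 3.
Eigenvectors give P = [[2, 3], [-1, -1]] with P⁻¹ = [[-1, -3], [1, 2]], and T = P·diag(-2, 3)·P⁻¹.
Then T^6 = P·diag(64, 729)·P⁻¹ = [[128, 2187], [-64, -729]] · [[-1, -3], [1, 2]] = [[2059, 3990], [-665, -1266]].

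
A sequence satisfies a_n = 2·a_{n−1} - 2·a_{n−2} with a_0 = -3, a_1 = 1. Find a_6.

-32

With companion matrix C = [[2, -2], [1, 0]], [a_n, a_{n−1}]ᵀ = C·[a_{n−1}, a_{n−2}]ᵀ, so [a_6, a_5]ᵀ = C^5·[a_1, a_0]ᵀ.
C^5 = [[-8, 8], [-4, 0]], giving [a_6, a_5]ᵀ = [[-32], [-4]].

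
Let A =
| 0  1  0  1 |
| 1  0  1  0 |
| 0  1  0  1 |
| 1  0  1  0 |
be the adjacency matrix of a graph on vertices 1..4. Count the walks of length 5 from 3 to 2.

16

The number of length-5 walks from vertex 3 to vertex 2 is entry (3,2) of A⁵, where A is the adjacency matrix.
A² = [[2, 0, 2, 0], [0, 2, 0, 2], [2, 0, 2, 0], [0, 2, 0, 2]]
A³ = [[0, 4, 0, 4], [4, 0, 4, 0], [0, 4, 0, 4], [4, 0, 4, 0]]
A⁴ = [[8, 0, 8, 0], [0, 8, 0, 8], [8, 0, 8, 0], [0, 8, 0, 8]]
A⁵ = [[0, 16, 0, 16], [16, 0, 16, 0], [0, 16, 0, 16], [16, 0, 16, 0]]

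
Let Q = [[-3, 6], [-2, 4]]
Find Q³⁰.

[[-3, 6], [-2, 4]]

Q² = Q (a projection; rank 1, trace 1), so Q³⁰ = Q.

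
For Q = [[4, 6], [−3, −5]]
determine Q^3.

tr Q = −1 and det Q = −2, so the characteristic polynomial is λ² − (−1)λ + (−2) with roots 1 and −2.
Eigenvectors give P = [[2, −1], [−1, 1]] with P⁻¹ = [[1, 1], [1, 2]], and Q = P·diag(1, −2)·P⁻¹.
Then Q^3 = P·diag(1, −8)·P⁻¹ = [[2, 8], [−1, −8]] · [[1, 1], [1, 2]] = [[10, 18], [−9, −17]].

[[10, 18], [−9, −17]]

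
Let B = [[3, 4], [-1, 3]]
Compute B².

[[5, 24], [-6, 5]]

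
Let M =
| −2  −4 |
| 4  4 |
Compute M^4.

M^2 = [[−12, −8], [8, 0]]
M^3 = [[−8, 16], [−16, −32]]
M^4 = [[80, 96], [−96, −64]]

[[80, 96], [−96, −64]]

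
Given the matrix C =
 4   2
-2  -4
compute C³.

[[48, 24], [-24, -48]]

C² = [[12, 0], [0, 12]]
C³ = [[48, 24], [-24, -48]]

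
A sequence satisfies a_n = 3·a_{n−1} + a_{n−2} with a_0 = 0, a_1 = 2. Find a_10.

85674

With companion matrix Q = [[3, 1], [1, 0]], [a_n, a_{n−1}]ᵀ = Q·[a_{n−1}, a_{n−2}]ᵀ, so [a_10, a_9]ᵀ = Q⁹·[a_1, a_0]ᵀ.
Q⁹ = [[42837, 12970], [12970, 3927]], giving [a_10, a_9]ᵀ = [[85674], [25940]].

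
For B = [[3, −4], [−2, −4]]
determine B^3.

[[43, −84], [−42, −104]]

B^2 = [[17, 4], [2, 24]]
B^3 = [[43, −84], [−42, −104]]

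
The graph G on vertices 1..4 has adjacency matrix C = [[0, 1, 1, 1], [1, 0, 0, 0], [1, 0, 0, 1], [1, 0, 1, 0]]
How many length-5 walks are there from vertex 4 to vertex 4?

The number of length-5 walks from vertex 4 to vertex 4 is entry (4,4) of C⁵, where C is the adjacency matrix.
C² = [[3, 0, 1, 1], [0, 1, 1, 1], [1, 1, 2, 1], [1, 1, 1, 2]]
C³ = [[2, 3, 4, 4], [3, 0, 1, 1], [4, 1, 2, 3], [4, 1, 3, 2]]
C⁴ = [[11, 2, 6, 6], [2, 3, 4, 4], [6, 4, 7, 6], [6, 4, 6, 7]]
C⁵ = [[14, 11, 17, 17], [11, 2, 6, 6], [17, 6, 12, 13], [17, 6, 13, 12]]

12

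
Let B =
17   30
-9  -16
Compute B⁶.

[[379, 630], [-189, -314]]

tr B = 1 and det B = -2, so the characteristic polynomial is λ² − (1)λ + (-2) with roots -1 and 2.
Eigenvectors give P = [[-5, -2], [3, 1]] with P⁻¹ = [[1, 2], [-3, -5]], and B = P·diag(-1, 2)·P⁻¹.
Then B⁶ = P·diag(1, 64)·P⁻¹ = [[-5, -128], [3, 64]] · [[1, 2], [-3, -5]] = [[379, 630], [-189, -314]].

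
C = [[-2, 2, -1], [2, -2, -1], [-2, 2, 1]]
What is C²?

[[10, -10, -1], [-6, 6, -1], [6, -6, 1]]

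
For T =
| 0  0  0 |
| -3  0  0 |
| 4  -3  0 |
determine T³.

T is strictly triangular, hence nilpotent: T³ = 0, so T³ = 0.

[[0, 0, 0], [0, 0, 0], [0, 0, 0]]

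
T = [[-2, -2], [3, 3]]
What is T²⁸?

[[-2, -2], [3, 3]]

T² = T (a projection; rank 1, trace 1), so T²⁸ = T.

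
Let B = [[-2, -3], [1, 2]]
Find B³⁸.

[[1, 0], [0, 1]]

B² = I (check: tr B = 0 and det B = -1), so B³⁸ = I since 38 is even.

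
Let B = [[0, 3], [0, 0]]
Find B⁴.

B is strictly triangular, hence nilpotent: B² = 0, so B⁴ = 0.

[[0, 0], [0, 0]]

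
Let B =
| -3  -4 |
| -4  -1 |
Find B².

[[25, 16], [16, 17]]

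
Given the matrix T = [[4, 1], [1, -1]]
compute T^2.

[[17, 3], [3, 2]]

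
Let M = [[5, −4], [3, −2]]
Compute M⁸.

[[1021, −1020], [765, −764]]

tr M = 3 and det M = 2, so the characteristic polynomial is λ² − (3)λ + (2) with roots 2 and 1.
Eigenvectors give P = [[4, −1], [3, −1]] with P⁻¹ = [[1, −1], [3, −4]], and M = P·diag(2, 1)·P⁻¹.
Then M⁸ = P·diag(256, 1)·P⁻¹ = [[1024, −1], [768, −1]] · [[1, −1], [3, −4]] = [[1021, −1020], [765, −764]].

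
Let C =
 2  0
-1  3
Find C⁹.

tr C = 5 and det C = 6, so the characteristic polynomial is λ² − (5)λ + (6) with roots 2 and 3.
Eigenvectors give P = [[1, 0], [1, -1]] with P⁻¹ = [[1, 0], [1, -1]], and C = P·diag(2, 3)·P⁻¹.
Then C⁹ = P·diag(512, 19683)·P⁻¹ = [[512, 0], [512, -19683]] · [[1, 0], [1, -1]] = [[512, 0], [-19171, 19683]].

[[512, 0], [-19171, 19683]]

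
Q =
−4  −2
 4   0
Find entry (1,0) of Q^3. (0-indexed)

Q^2 = [[8, 8], [−16, −8]]
Q^3 = [[0, −16], [32, 32]]

32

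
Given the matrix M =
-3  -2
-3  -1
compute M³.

M² = [[15, 8], [12, 7]]
M³ = [[-69, -38], [-57, -31]]

[[-69, -38], [-57, -31]]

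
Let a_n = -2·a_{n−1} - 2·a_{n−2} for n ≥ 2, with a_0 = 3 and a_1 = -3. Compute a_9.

With companion matrix M = [[-2, -2], [1, 0]], [a_n, a_{n−1}]ᵀ = M·[a_{n−1}, a_{n−2}]ᵀ, so [a_9, a_8]ᵀ = M^8·[a_1, a_0]ᵀ.
M^8 = [[16, 0], [0, 16]], giving [a_9, a_8]ᵀ = [[-48], [48]].

-48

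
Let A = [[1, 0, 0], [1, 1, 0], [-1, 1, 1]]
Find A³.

[[1, 0, 0], [3, 1, 0], [0, 3, 1]]

A = I + N where N = [[0, 0, 0], [1, 0, 0], [-1, 1, 0]] is strictly lower-triangular, so N³ = 0.
(I + N)³ = I + 3·N + 3·N² = [[1, 0, 0], [3, 1, 0], [0, 3, 1]].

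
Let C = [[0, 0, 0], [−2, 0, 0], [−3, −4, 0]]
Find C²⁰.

[[0, 0, 0], [0, 0, 0], [0, 0, 0]]

C is strictly triangular, hence nilpotent: C³ = 0, so C²⁰ = 0.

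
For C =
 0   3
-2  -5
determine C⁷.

[[3990, 6177], [-4118, -6305]]

tr C = -5 and det C = 6, so the characteristic polynomial is λ² − (-5)λ + (6) with roots -2 and -3.
Eigenvectors give P = [[-3, 1], [2, -1]] with P⁻¹ = [[-1, -1], [-2, -3]], and C = P·diag(-2, -3)·P⁻¹.
Then C⁷ = P·diag(-128, -2187)·P⁻¹ = [[384, -2187], [-256, 2187]] · [[-1, -1], [-2, -3]] = [[3990, 6177], [-4118, -6305]].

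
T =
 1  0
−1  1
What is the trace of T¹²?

2

T = I + N where N = [[0, 0], [−1, 0]] is strictly lower-triangular, so N² = 0.
(I + N)¹² = I + 12·N = [[1, 0], [−12, 1]].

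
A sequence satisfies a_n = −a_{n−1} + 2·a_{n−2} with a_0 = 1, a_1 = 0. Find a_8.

86

With companion matrix A = [[−1, 2], [1, 0]], [a_n, a_{n−1}]ᵀ = A·[a_{n−1}, a_{n−2}]ᵀ, so [a_8, a_7]ᵀ = A⁷·[a_1, a_0]ᵀ.
A⁷ = [[−85, 86], [43, −42]], giving [a_8, a_7]ᵀ = [[86], [−42]].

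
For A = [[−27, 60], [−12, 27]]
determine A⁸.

[[6561, 0], [0, 6561]]

tr A = 0 and det A = −9, so the characteristic polynomial is λ² − (0)λ + (−9) with roots −3 and 3.
Eigenvectors give P = [[5, 2], [2, 1]] with P⁻¹ = [[1, −2], [−2, 5]], and A = P·diag(−3, 3)·P⁻¹.
Then A⁸ = P·diag(6561, 6561)·P⁻¹ = [[32805, 13122], [13122, 6561]] · [[1, −2], [−2, 5]] = [[6561, 0], [0, 6561]].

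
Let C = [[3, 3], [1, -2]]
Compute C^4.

[[147, 57], [19, 52]]

C^2 = [[12, 3], [1, 7]]
C^3 = [[39, 30], [10, -11]]
C^4 = [[147, 57], [19, 52]]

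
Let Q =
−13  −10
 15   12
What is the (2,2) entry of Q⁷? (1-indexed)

4758

tr Q = −1 and det Q = −6, so the characteristic polynomial is λ² − (−1)λ + (−6) with roots 2 and −3.
Eigenvectors give P = [[−2, −1], [3, 1]] with P⁻¹ = [[1, 1], [−3, −2]], and Q = P·diag(2, −3)·P⁻¹.
Then Q⁷ = P·diag(128, −2187)·P⁻¹ = [[−256, 2187], [384, −2187]] · [[1, 1], [−3, −2]] = [[−6817, −4630], [6945, 4758]].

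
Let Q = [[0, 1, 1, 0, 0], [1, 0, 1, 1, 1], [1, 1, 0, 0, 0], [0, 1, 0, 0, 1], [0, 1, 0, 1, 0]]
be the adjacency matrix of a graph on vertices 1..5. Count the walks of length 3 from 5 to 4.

The number of length-3 walks from vertex 5 to vertex 4 is entry (5,4) of Q³, where Q is the adjacency matrix.
Q² = [[2, 1, 1, 1, 1], [1, 4, 1, 1, 1], [1, 1, 2, 1, 1], [1, 1, 1, 2, 1], [1, 1, 1, 1, 2]]
Q³ = [[2, 5, 3, 2, 2], [5, 4, 5, 5, 5], [3, 5, 2, 2, 2], [2, 5, 2, 2, 3], [2, 5, 2, 3, 2]]

3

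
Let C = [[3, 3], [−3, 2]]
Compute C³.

C² = [[0, 15], [−15, −5]]
C³ = [[−45, 30], [−30, −55]]

[[−45, 30], [−30, −55]]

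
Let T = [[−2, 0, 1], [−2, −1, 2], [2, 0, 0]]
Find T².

[[6, 0, −2], [10, 1, −4], [−4, 0, 2]]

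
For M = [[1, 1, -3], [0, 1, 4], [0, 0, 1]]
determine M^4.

[[1, 4, 12], [0, 1, 16], [0, 0, 1]]

M = I + N where N = [[0, 1, -3], [0, 0, 4], [0, 0, 0]] is strictly upper-triangular, so N^3 = 0.
(I + N)^4 = I + 4·N + 6·N^2 = [[1, 4, 12], [0, 1, 16], [0, 0, 1]].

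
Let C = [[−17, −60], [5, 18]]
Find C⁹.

[[−61097, −242340], [20195, 80268]]

tr C = 1 and det C = −6, so the characteristic polynomial is λ² − (1)λ + (−6) with roots 3 and −2.
Eigenvectors give P = [[−3, 4], [1, −1]] with P⁻¹ = [[1, 4], [1, 3]], and C = P·diag(3, −2)·P⁻¹.
Then C⁹ = P·diag(19683, −512)·P⁻¹ = [[−59049, −2048], [19683, 512]] · [[1, 4], [1, 3]] = [[−61097, −242340], [20195, 80268]].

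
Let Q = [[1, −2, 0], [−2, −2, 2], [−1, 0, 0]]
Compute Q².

[[5, 2, −4], [0, 8, −4], [−1, 2, 0]]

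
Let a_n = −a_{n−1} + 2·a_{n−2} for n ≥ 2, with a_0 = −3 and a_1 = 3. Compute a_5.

63

With companion matrix A = [[−1, 2], [1, 0]], [a_n, a_{n−1}]ᵀ = A·[a_{n−1}, a_{n−2}]ᵀ, so [a_5, a_4]ᵀ = A⁴·[a_1, a_0]ᵀ.
A⁴ = [[11, −10], [−5, 6]], giving [a_5, a_4]ᵀ = [[63], [−33]].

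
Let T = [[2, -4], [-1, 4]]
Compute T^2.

[[8, -24], [-6, 20]]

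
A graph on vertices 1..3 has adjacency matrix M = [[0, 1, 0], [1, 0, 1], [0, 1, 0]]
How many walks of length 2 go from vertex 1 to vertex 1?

1

The number of length-2 walks from vertex 1 to vertex 1 is entry (1,1) of M², where M is the adjacency matrix.
M² = [[1, 0, 1], [0, 2, 0], [1, 0, 1]]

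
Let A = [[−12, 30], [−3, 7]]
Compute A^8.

[[63306, −189150], [18915, −56489]]

tr A = −5 and det A = 6, so the characteristic polynomial is λ² − (−5)λ + (6) with roots −3 and −2.
Eigenvectors give P = [[−10, −3], [−3, −1]] with P⁻¹ = [[−1, 3], [3, −10]], and A = P·diag(−3, −2)·P⁻¹.
Then A^8 = P·diag(6561, 256)·P⁻¹ = [[−65610, −768], [−19683, −256]] · [[−1, 3], [3, −10]] = [[63306, −189150], [18915, −56489]].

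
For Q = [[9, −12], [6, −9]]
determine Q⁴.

[[81, 0], [0, 81]]

tr Q = 0 and det Q = −9, so the characteristic polynomial is λ² − (0)λ + (−9) with roots −3 and 3.
Eigenvectors give P = [[−1, −2], [−1, −1]] with P⁻¹ = [[1, −2], [−1, 1]], and Q = P·diag(−3, 3)·P⁻¹.
Then Q⁴ = P·diag(81, 81)·P⁻¹ = [[−81, −162], [−81, −81]] · [[1, −2], [−1, 1]] = [[81, 0], [0, 81]].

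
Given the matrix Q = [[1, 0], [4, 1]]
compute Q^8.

Q = I + N where N = [[0, 0], [4, 0]] is strictly lower-triangular, so N^2 = 0.
(I + N)^8 = I + 8·N = [[1, 0], [32, 1]].

[[1, 0], [32, 1]]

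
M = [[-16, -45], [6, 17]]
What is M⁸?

[[-1274, -3825], [510, 1531]]

tr M = 1 and det M = -2, so the characteristic polynomial is λ² − (1)λ + (-2) with roots 2 and -1.
Eigenvectors give P = [[-5, -3], [2, 1]] with P⁻¹ = [[1, 3], [-2, -5]], and M = P·diag(2, -1)·P⁻¹.
Then M⁸ = P·diag(256, 1)·P⁻¹ = [[-1280, -3], [512, 1]] · [[1, 3], [-2, -5]] = [[-1274, -3825], [510, 1531]].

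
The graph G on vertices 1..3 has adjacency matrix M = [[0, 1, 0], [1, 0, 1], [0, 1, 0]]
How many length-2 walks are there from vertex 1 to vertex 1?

The number of length-2 walks from vertex 1 to vertex 1 is entry (1,1) of M², where M is the adjacency matrix.
M² = [[1, 0, 1], [0, 2, 0], [1, 0, 1]]

1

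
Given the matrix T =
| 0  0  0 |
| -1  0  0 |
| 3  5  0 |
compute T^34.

T is strictly triangular, hence nilpotent: T^3 = 0, so T^34 = 0.

[[0, 0, 0], [0, 0, 0], [0, 0, 0]]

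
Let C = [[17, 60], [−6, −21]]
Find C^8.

tr C = −4 and det C = 3, so the characteristic polynomial is λ² − (−4)λ + (3) with roots −3 and −1.
Eigenvectors give P = [[−3, 10], [1, −3]] with P⁻¹ = [[3, 10], [1, 3]], and C = P·diag(−3, −1)·P⁻¹.
Then C^8 = P·diag(6561, 1)·P⁻¹ = [[−19683, 10], [6561, −3]] · [[3, 10], [1, 3]] = [[−59039, −196800], [19680, 65601]].

[[−59039, −196800], [19680, 65601]]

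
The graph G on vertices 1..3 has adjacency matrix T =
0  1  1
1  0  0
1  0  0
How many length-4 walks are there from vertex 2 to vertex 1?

0

The number of length-4 walks from vertex 2 to vertex 1 is entry (2,1) of T⁴, where T is the adjacency matrix.
T² = [[2, 0, 0], [0, 1, 1], [0, 1, 1]]
T³ = [[0, 2, 2], [2, 0, 0], [2, 0, 0]]
T⁴ = [[4, 0, 0], [0, 2, 2], [0, 2, 2]]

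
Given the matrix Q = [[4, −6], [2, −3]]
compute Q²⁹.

Q² = Q (a projection; rank 1, trace 1), so Q²⁹ = Q.

[[4, −6], [2, −3]]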